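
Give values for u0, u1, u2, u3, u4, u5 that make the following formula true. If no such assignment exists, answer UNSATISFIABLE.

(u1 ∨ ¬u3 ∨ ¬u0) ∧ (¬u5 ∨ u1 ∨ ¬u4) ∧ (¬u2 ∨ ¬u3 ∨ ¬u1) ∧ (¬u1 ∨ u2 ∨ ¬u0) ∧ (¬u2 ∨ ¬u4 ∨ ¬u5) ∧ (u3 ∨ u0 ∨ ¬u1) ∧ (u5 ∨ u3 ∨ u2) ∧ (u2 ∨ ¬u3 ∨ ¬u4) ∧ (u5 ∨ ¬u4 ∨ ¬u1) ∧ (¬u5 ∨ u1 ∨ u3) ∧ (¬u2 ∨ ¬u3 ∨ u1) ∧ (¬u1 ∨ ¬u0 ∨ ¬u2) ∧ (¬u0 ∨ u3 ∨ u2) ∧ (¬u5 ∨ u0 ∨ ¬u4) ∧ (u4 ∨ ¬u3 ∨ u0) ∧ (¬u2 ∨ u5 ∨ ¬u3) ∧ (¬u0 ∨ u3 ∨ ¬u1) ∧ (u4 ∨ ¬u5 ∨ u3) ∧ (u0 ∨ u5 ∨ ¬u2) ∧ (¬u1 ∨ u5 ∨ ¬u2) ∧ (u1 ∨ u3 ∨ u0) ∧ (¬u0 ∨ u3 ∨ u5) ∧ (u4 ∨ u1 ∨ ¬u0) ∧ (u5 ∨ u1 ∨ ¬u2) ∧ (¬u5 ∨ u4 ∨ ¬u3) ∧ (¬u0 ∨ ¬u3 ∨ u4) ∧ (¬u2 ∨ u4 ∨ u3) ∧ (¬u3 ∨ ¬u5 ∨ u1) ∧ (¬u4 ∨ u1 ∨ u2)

UNSATISFIABLE

Suppose u1 = True.
Suppose u2 = False.
(¬u0) alone gives u0 = False.
(u3) alone gives u3 = True.
(¬u4) alone gives u4 = False.
Now (u4) is unsatisfied and unit — conflict.
So u2 must be the other value — set u2 = True.
(¬u3) alone gives u3 = False.
(u0) alone gives u0 = True.
Now (¬u0) is unsatisfied and unit — conflict.
Neither u2 = True nor u2 = False works.
So u1 must be the other value — set u1 = False.
Suppose u3 = False.
(¬u5) alone gives u5 = False.
(u2) alone gives u2 = True.
Now (¬u2) is unsatisfied and unit — conflict.
So u3 must be the other value — set u3 = True.
(¬u0) alone gives u0 = False.
(¬u2) alone gives u2 = False.
(¬u4) alone gives u4 = False.
Now (u4) is unsatisfied and unit — conflict.
Neither u3 = True nor u3 = False works.
Neither u1 = True nor u1 = False works.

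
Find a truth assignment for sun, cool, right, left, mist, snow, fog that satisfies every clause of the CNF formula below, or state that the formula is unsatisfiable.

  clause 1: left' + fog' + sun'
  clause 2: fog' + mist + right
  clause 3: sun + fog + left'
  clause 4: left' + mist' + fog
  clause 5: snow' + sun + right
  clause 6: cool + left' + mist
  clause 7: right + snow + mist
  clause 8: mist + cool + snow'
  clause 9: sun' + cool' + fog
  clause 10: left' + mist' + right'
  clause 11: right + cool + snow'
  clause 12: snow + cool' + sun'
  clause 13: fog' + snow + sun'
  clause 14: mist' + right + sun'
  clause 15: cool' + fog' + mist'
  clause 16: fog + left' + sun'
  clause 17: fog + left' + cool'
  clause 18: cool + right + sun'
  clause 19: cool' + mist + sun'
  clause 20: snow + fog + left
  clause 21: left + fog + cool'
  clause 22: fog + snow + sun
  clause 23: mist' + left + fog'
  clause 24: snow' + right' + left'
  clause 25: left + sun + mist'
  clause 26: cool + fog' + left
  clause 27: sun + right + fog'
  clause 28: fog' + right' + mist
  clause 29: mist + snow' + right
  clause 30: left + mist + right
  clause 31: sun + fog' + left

Try left = 0.
Try snow = 1.
Try sun = 1.
Try mist = 1.
(right) alone gives right = 1.
(fog') alone gives fog = 0.
(cool') alone gives cool = 0.
Every clause now holds.

sun=1; cool=0; right=1; left=0; mist=1; snow=1; fog=0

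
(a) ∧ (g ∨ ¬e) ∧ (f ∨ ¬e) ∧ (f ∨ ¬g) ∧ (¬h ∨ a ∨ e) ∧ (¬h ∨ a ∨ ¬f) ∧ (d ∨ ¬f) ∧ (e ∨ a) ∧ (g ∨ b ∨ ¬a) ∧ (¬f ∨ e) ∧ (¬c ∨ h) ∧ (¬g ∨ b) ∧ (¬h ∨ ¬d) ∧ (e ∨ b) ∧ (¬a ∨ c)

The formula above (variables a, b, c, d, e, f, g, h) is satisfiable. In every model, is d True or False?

Suppose d = True.
From the singleton clause (a), a = True.
From the singleton clause (¬h), h = False.
From the singleton clause (¬c), c = False.
That conflicts with the unit clause (c).
So every satisfying assignment has d = False.

False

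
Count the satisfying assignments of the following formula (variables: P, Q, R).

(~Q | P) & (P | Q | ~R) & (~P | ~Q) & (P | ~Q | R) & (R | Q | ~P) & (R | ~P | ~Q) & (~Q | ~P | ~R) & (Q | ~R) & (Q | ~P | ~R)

1

There are 2^3 = 8 truth assignments over (P, Q, R).
Check each against the 9 clauses (columns in the order P, Q, R):
  F F F  ✓ satisfies all
  F F T  ✗ fails (P | Q | ~R)
  F T F  ✗ fails (~Q | P)
  F T T  ✗ fails (~Q | P)
  T F F  ✗ fails (R | Q | ~P)
  T F T  ✗ fails (Q | ~R)
  T T F  ✗ fails (~P | ~Q)
  T T T  ✗ fails (~P | ~Q)
1 of the 8 rows is a model.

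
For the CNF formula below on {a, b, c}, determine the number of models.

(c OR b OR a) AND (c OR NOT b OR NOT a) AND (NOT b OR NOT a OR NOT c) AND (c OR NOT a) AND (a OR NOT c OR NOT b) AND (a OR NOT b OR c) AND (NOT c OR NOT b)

2

There are 2^3 = 8 truth assignments over (a, b, c).
Split on b. With b = true, the clauses containing b are satisfied and NOT b drops from the rest; 0 of the 2^2 = 4 assignments to the other variables satisfy what remains.
With b = false, by the same count on the reduced clause set, 2 assignments work.
(One model: a=F, b=F, c=T.)
Total: 0 + 2 = 2.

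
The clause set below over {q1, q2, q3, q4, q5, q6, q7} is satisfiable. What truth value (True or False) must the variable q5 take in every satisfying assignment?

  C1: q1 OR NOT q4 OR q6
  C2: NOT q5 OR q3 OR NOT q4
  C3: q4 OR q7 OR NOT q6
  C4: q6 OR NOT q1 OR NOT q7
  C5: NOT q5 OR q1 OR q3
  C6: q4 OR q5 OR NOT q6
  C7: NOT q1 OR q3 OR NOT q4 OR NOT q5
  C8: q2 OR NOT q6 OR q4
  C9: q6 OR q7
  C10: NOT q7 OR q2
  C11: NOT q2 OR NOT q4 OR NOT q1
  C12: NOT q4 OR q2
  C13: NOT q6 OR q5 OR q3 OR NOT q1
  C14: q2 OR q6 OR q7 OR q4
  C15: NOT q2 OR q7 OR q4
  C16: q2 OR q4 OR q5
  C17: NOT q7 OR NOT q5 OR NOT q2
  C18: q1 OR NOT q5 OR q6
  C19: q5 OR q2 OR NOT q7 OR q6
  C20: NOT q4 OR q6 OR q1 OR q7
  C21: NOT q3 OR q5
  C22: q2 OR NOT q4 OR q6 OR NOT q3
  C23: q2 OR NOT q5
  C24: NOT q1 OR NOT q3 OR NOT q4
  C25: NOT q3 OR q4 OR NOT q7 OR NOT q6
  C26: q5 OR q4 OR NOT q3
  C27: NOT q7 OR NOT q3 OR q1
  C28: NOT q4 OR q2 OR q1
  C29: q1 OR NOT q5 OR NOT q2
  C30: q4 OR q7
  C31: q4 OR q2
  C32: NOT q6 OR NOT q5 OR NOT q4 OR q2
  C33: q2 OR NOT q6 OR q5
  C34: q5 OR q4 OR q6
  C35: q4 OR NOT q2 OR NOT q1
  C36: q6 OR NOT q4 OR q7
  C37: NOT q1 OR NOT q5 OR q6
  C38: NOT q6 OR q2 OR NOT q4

Suppose q5 = true.
From the singleton clause (q2), q2 = true.
From the singleton clause (NOT q7), q7 = false.
From the singleton clause (q6), q6 = true.
From the singleton clause (q4), q4 = true.
From the singleton clause (q3), q3 = true.
From the singleton clause (NOT q1), q1 = false.
But (q1) is also a unit clause — contradiction.
So every satisfying assignment has q5 = False.

False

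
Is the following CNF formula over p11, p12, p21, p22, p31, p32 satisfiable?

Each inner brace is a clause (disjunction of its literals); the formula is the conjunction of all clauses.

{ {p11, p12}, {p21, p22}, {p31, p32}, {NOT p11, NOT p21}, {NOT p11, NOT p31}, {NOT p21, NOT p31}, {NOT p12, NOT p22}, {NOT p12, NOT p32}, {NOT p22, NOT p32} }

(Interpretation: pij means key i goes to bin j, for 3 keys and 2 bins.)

Branch on p11: set p11 = true.
From the singleton clause (NOT p21), p21 = false.
From the singleton clause (p22), p22 = true.
From the singleton clause (NOT p31), p31 = false.
From the singleton clause (p32), p32 = true.
Now (NOT p32) is unsatisfied and unit — conflict.
Backtrack on p11: now try p11 = false.
From the singleton clause (p12), p12 = true.
From the singleton clause (NOT p22), p22 = false.
From the singleton clause (p21), p21 = true.
From the singleton clause (NOT p31), p31 = false.
From the singleton clause (p32), p32 = true.
Now (NOT p32) is unsatisfied and unit — conflict.
Neither p11 = true nor p11 = false works.
No assignment satisfies every clause.

Unsatisfiable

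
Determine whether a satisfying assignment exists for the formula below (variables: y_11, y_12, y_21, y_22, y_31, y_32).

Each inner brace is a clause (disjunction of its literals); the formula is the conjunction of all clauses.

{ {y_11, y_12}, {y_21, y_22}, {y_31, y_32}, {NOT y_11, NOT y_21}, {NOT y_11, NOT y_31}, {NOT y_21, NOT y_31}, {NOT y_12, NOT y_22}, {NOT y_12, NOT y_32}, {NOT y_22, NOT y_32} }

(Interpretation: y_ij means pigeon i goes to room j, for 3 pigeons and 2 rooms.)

No, unsatisfiable

Branch on y_11: set y_11 = true.
The clause (NOT y_21) is unit, so y_21 = false.
The clause (y_22) is unit, so y_22 = true.
The clause (NOT y_31) is unit, so y_31 = false.
The clause (y_32) is unit, so y_32 = true.
But (NOT y_32) is also a unit clause — contradiction.
Undo y_11 and try y_11 = false.
The clause (y_12) is unit, so y_12 = true.
The clause (NOT y_22) is unit, so y_22 = false.
The clause (y_21) is unit, so y_21 = true.
The clause (NOT y_31) is unit, so y_31 = false.
The clause (y_32) is unit, so y_32 = true.
But (NOT y_32) is also a unit clause — contradiction.
Either choice for y_11 ends in contradiction.
No assignment satisfies every clause.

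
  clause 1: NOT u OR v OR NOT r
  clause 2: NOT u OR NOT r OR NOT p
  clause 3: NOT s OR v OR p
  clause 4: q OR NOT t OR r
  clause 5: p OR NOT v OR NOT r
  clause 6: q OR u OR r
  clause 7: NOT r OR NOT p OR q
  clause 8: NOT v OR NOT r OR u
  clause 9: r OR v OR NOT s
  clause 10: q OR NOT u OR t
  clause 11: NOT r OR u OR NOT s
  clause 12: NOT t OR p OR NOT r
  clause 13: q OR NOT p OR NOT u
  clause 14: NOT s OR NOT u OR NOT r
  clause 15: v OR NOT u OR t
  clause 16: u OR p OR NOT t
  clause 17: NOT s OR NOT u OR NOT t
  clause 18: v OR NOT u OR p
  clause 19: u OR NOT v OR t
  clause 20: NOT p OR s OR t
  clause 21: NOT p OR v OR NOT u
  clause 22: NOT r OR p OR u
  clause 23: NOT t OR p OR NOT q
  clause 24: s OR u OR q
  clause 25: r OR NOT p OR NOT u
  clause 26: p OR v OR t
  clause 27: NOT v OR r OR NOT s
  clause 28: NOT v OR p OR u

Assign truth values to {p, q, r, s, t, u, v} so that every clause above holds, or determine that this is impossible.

Suppose u = false.
Suppose q = true.
Suppose v = false.
Suppose s = false.
Suppose p = true.
From the singleton clause (t), t = true.
No clause remains; r is free.

p: true,  q: true,  r: false,  s: false,  t: true,  u: false,  v: false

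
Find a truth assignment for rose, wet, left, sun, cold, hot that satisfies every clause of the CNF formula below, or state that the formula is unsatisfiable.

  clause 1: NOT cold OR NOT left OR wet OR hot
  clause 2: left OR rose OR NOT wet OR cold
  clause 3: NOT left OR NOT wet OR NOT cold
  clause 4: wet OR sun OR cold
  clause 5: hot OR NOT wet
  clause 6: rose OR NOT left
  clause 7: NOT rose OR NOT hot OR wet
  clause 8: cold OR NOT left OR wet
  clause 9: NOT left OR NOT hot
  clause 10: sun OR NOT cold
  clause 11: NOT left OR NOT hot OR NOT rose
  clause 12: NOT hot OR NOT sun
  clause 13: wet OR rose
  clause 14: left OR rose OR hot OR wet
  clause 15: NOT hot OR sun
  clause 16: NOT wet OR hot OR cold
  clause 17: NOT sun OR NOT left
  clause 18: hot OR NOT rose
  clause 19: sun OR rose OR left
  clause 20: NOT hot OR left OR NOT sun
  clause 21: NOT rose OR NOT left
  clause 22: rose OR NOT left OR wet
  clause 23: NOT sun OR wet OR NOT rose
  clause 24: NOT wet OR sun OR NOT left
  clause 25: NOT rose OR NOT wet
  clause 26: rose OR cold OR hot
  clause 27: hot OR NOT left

UNSATISFIABLE

Branch on hot: set hot = true.
From the singleton clause (NOT left), left = false.
From the singleton clause (NOT sun), sun = false.
But (sun) is also a unit clause — contradiction.
Backtrack on hot: now try hot = false.
From the singleton clause (NOT wet), wet = false.
From the singleton clause (rose), rose = true.
But (NOT rose) is also a unit clause — contradiction.
Either choice for hot ends in contradiction.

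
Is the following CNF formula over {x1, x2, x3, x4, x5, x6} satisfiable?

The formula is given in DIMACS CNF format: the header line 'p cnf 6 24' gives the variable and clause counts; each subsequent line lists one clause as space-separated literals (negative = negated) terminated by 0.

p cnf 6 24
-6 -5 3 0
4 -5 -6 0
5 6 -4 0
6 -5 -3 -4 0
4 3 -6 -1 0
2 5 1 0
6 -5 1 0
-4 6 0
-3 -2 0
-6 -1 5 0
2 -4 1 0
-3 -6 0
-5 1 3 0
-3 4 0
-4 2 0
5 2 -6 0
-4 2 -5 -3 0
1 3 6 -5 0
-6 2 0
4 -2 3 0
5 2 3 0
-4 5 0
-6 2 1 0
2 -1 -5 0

Case x4 = False:
The clause (¬x3) is unit, so x3 = False.
The clause (¬x2) is unit, so x2 = False.
The clause (¬x6) is unit, so x6 = False.
The clause (x5) is unit, so x5 = True.
The clause (x1) is unit, so x1 = True.
Now (¬x1) is unsatisfied and unit — conflict.
So x4 must be the other value — set x4 = True.
The clause (x6) is unit, so x6 = True.
The clause (¬x3) is unit, so x3 = False.
The clause (¬x5) is unit, so x5 = False.
Now (x5) is unsatisfied and unit — conflict.
Neither x4 = True nor x4 = False works.
No assignment satisfies every clause.

No, unsatisfiable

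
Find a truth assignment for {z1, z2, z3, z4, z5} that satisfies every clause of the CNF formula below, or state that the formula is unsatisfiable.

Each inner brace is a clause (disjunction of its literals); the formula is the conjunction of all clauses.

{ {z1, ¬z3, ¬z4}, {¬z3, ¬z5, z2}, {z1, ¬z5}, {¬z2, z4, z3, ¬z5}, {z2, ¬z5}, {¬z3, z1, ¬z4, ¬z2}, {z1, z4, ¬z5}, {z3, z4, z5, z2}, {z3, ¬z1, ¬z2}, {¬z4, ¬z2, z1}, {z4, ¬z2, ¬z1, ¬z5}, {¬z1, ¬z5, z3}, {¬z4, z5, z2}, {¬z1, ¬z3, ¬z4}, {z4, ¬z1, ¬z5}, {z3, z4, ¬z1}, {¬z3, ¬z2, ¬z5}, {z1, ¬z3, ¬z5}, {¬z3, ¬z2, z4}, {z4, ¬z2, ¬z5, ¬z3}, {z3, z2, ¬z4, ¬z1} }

Try z1 = False.
(¬z5) alone gives z5 = False.
Try z3 = True.
(¬z4) alone gives z4 = False.
(¬z2) alone gives z2 = False.
Every clause now holds.

z1: False; z2: False; z3: True; z4: False; z5: False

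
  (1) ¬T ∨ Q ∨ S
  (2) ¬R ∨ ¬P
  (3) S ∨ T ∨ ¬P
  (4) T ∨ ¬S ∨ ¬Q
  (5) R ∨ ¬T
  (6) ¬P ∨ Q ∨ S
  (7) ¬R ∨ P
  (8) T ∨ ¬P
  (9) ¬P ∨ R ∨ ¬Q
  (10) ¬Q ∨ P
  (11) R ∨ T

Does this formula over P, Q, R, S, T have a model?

No

Try R = False.
The clause (¬T) is unit, so T = False.
That conflicts with the unit clause (T).
So R must be the other value — set R = True.
The clause (¬P) is unit, so P = False.
That conflicts with the unit clause (P).
Both values of R lead to a conflict.
No assignment satisfies every clause.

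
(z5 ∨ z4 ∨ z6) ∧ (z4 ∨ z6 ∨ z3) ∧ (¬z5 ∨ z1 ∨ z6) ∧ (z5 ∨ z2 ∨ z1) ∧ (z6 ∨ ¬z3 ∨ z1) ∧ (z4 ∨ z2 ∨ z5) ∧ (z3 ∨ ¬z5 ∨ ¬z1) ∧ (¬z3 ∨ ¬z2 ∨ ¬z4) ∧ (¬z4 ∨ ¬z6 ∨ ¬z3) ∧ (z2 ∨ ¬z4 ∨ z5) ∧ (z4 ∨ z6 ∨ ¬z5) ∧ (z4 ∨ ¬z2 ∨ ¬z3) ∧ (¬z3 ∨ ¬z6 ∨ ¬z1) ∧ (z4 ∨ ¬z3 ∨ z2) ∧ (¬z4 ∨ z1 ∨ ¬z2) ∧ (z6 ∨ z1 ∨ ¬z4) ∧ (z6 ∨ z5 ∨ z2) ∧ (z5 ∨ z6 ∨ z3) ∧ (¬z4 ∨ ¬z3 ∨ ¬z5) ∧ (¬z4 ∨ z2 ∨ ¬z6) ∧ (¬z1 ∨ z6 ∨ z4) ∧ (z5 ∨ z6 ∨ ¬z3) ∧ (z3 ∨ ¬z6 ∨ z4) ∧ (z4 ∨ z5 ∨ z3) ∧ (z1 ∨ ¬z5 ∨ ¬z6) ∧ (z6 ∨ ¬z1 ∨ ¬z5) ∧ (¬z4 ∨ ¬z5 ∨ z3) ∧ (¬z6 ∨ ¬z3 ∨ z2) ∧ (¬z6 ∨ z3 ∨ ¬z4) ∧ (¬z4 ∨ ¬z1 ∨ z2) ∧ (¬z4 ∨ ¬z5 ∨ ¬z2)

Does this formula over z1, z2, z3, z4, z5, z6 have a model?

Case z5 = True:
Case z1 = True:
From the singleton clause (z3), z3 = True.
From the singleton clause (¬z6), z6 = False.
Now (z6) is unsatisfied and unit — conflict.
That branch fails; take z1 = False instead.
From the singleton clause (z6), z6 = True.
Now (¬z6) is unsatisfied and unit — conflict.
Both values of z1 lead to a conflict.
That branch fails; take z5 = False instead.
Case z4 = True:
From the singleton clause (z2), z2 = True.
From the singleton clause (¬z3), z3 = False.
From the singleton clause (z1), z1 = True.
From the singleton clause (z6), z6 = True.
Now (¬z6) is unsatisfied and unit — conflict.
That branch fails; take z4 = False instead.
From the singleton clause (z6), z6 = True.
From the singleton clause (z2), z2 = True.
From the singleton clause (¬z3), z3 = False.
Now (z3) is unsatisfied and unit — conflict.
Both values of z4 lead to a conflict.
Both values of z5 lead to a conflict.
No assignment satisfies every clause.

Unsatisfiable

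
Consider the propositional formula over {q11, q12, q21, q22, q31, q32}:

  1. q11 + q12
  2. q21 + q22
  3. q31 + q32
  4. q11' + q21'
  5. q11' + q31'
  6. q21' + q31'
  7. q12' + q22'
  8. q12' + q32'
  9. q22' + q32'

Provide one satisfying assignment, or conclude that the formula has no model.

UNSATISFIABLE

Branch on q11: set q11 = 1.
The clause (q21') is unit, so q21 = 0.
The clause (q22) is unit, so q22 = 1.
The clause (q31') is unit, so q31 = 0.
The clause (q32) is unit, so q32 = 1.
Now (q32') is unsatisfied and unit — conflict.
Backtrack on q11: now try q11 = 0.
The clause (q12) is unit, so q12 = 1.
The clause (q22') is unit, so q22 = 0.
The clause (q21) is unit, so q21 = 1.
The clause (q31') is unit, so q31 = 0.
The clause (q32) is unit, so q32 = 1.
Now (q32') is unsatisfied and unit — conflict.
Either choice for q11 ends in contradiction.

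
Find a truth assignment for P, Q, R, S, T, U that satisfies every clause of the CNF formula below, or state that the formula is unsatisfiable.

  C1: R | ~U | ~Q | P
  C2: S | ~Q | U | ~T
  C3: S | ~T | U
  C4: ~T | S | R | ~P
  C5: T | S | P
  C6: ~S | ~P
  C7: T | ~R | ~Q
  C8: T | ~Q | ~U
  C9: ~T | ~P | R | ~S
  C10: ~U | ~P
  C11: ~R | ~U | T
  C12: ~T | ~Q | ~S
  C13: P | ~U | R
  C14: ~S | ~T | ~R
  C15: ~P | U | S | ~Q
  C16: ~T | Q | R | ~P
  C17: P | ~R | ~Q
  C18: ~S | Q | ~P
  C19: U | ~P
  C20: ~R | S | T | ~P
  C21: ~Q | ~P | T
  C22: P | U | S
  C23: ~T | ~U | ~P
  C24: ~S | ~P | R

P=0; Q=0; R=0; S=1; T=0; U=0

Case S = 1:
The clause (~P) is unit, so P = 0.
Case T = 0:
Case R = 0:
The clause (~U) is unit, so U = 0.
All clauses hold; Q can take either value.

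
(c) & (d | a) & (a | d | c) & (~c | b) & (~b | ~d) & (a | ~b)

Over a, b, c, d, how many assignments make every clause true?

There are 2^4 = 16 truth assignments over (a, b, c, d).
Check each against the 6 clauses (columns in the order a, b, c, d):
  F F F F  ✗ fails (c)
  F F F T  ✗ fails (c)
  F F T F  ✗ fails (d | a)
  F F T T  ✗ fails (~c | b)
  F T F F  ✗ fails (c)
  F T F T  ✗ fails (c)
  F T T F  ✗ fails (d | a)
  F T T T  ✗ fails (~b | ~d)
  T F F F  ✗ fails (c)
  T F F T  ✗ fails (c)
  T F T F  ✗ fails (~c | b)
  T F T T  ✗ fails (~c | b)
  T T F F  ✗ fails (c)
  T T F T  ✗ fails (c)
  T T T F  ✓ satisfies all
  T T T T  ✗ fails (~b | ~d)
1 of the 16 rows is a model.

1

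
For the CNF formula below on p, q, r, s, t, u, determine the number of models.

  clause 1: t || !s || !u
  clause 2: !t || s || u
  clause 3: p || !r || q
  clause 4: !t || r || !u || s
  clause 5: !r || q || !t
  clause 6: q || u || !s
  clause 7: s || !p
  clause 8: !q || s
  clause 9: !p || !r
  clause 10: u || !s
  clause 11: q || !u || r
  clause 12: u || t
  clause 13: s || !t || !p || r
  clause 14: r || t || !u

There are 2^6 = 64 truth assignments over (p, q, r, s, t, u).
Split on p. With p = true, the clauses containing p are satisfied and !p drops from the rest; 1 of the 2^5 = 32 assignments to the other variables satisfy what remains.
With p = false, by the same count on the reduced clause set, 2 assignments work.
(One model: p=F, q=T, r=F, s=T, t=T, u=T.)
Total: 1 + 2 = 3.

3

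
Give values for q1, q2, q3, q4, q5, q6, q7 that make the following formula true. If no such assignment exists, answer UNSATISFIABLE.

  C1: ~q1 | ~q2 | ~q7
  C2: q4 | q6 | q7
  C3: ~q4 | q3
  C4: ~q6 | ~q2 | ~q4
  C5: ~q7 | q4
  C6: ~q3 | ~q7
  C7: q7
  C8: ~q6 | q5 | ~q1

Unit clause (q7) forces q7 = 1.
Unit clause (q4) forces q4 = 1.
Unit clause (q3) forces q3 = 1.
That conflicts with the unit clause (~q3).

UNSATISFIABLE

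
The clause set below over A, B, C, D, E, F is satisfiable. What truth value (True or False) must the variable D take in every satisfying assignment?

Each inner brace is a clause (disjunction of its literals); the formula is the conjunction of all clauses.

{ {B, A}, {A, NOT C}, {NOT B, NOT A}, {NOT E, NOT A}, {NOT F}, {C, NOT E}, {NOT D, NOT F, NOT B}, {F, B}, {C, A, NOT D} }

Suppose D = true.
(NOT F) alone gives F = false.
(B) alone gives B = true.
(NOT A) alone gives A = false.
(NOT C) alone gives C = false.
But (C) is also a unit clause — contradiction.
So every satisfying assignment has D = False.

False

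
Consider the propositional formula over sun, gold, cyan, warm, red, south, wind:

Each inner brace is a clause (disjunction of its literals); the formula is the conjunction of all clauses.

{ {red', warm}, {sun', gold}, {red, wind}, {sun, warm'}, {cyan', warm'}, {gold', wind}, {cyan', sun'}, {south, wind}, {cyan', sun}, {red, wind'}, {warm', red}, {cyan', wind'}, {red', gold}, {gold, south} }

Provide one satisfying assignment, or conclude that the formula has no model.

Branch on red: set red = 1.
From the singleton clause (warm), warm = 1.
From the singleton clause (sun), sun = 1.
From the singleton clause (gold), gold = 1.
From the singleton clause (cyan'), cyan = 0.
From the singleton clause (wind), wind = 1.
All clauses hold; south can take either value.

sun=1,  gold=1,  cyan=0,  warm=1,  red=1,  south=1,  wind=1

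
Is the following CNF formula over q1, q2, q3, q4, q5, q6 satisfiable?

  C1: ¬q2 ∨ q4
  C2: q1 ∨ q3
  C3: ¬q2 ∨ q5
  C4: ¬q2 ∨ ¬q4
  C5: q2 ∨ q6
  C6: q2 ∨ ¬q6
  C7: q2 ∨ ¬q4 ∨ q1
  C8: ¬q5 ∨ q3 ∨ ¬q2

Unsatisfiable

Suppose q2 = False.
From the singleton clause (q6), q6 = True.
That conflicts with the unit clause (¬q6).
Undo q2 and try q2 = True.
From the singleton clause (q4), q4 = True.
That conflicts with the unit clause (¬q4).
Both values of q2 lead to a conflict.
No assignment satisfies every clause.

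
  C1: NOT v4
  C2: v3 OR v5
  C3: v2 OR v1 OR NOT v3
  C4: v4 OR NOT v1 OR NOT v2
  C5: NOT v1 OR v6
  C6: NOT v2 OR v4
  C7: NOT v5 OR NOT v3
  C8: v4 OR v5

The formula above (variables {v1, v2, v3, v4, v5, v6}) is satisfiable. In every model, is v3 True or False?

False

Suppose v3 = true.
From the singleton clause (NOT v4), v4 = false.
From the singleton clause (NOT v2), v2 = false.
From the singleton clause (v1), v1 = true.
From the singleton clause (v6), v6 = true.
From the singleton clause (NOT v5), v5 = false.
But (v5) is also a unit clause — contradiction.
So every satisfying assignment has v3 = False.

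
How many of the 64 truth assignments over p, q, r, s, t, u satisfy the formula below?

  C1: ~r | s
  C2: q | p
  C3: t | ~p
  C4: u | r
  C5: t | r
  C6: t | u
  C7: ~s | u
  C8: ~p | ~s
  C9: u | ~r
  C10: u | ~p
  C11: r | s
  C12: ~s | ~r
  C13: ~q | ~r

1

There are 2^6 = 64 truth assignments over (p, q, r, s, t, u).
Split on s. With s = 1, the clauses containing s are satisfied and ~s drops from the rest; 1 of the 2^5 = 32 assignments to the other variables satisfy what remains.
With s = 0, by the same count on the reduced clause set, 0 assignments work.
(One model: p=F, q=T, r=F, s=T, t=T, u=T.)
Total: 1 + 0 = 1.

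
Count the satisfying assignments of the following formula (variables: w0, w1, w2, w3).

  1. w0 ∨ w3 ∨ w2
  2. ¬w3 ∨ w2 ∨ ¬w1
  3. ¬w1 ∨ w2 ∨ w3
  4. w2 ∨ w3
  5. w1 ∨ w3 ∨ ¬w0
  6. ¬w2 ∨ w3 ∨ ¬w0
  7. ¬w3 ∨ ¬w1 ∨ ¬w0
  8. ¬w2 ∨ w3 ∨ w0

5

There are 2^4 = 16 truth assignments over (w0, w1, w2, w3).
Split on w2. With w2 = True, the clauses containing w2 are satisfied and ¬w2 drops from the rest; 3 of the 2^3 = 8 assignments to the other variables satisfy what remains.
With w2 = False, by the same count on the reduced clause set, 2 assignments work.
Total: 3 + 2 = 5.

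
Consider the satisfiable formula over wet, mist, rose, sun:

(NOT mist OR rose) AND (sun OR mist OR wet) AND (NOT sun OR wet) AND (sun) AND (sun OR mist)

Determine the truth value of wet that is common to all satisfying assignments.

Suppose wet = false.
From the singleton clause (NOT sun), sun = false.
But (sun) is also a unit clause — contradiction.
So every satisfying assignment has wet = True.

True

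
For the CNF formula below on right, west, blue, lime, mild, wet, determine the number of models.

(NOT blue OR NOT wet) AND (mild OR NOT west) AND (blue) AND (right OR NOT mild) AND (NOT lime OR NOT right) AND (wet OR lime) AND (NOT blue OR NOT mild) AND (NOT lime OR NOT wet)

1

There are 2^6 = 64 truth assignments over (right, west, blue, lime, mild, wet).
Split on wet. With wet = true, the clauses containing wet are satisfied and NOT wet drops from the rest; 0 of the 2^5 = 32 assignments to the other variables satisfy what remains.
With wet = false, by the same count on the reduced clause set, 1 assignment works.
(One model: right=F, west=F, blue=T, lime=T, mild=F, wet=F.)
Total: 0 + 1 = 1.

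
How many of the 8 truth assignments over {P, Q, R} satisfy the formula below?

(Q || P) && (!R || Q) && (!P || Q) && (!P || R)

3

There are 2^3 = 8 truth assignments over (P, Q, R).
Check each against the 4 clauses (columns in the order P, Q, R):
  F F F  ✗ fails (Q || P)
  F F T  ✗ fails (Q || P)
  F T F  ✓ satisfies all
  F T T  ✓ satisfies all
  T F F  ✗ fails (!P || Q)
  T F T  ✗ fails (!R || Q)
  T T F  ✗ fails (!P || R)
  T T T  ✓ satisfies all
3 of the 8 rows are models.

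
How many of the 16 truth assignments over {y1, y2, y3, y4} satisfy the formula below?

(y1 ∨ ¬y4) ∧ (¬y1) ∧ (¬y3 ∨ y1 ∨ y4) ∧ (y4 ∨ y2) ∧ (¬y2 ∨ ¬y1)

There are 2^4 = 16 truth assignments over (y1, y2, y3, y4).
Check each against the 5 clauses (columns in the order y1, y2, y3, y4):
  F F F F  ✗ fails (y4 ∨ y2)
  F F F T  ✗ fails (y1 ∨ ¬y4)
  F F T F  ✗ fails (¬y3 ∨ y1 ∨ y4)
  F F T T  ✗ fails (y1 ∨ ¬y4)
  F T F F  ✓ satisfies all
  F T F T  ✗ fails (y1 ∨ ¬y4)
  F T T F  ✗ fails (¬y3 ∨ y1 ∨ y4)
  F T T T  ✗ fails (y1 ∨ ¬y4)
  T F F F  ✗ fails (¬y1)
  T F F T  ✗ fails (¬y1)
  T F T F  ✗ fails (¬y1)
  T F T T  ✗ fails (¬y1)
  T T F F  ✗ fails (¬y1)
  T T F T  ✗ fails (¬y1)
  T T T F  ✗ fails (¬y1)
  T T T T  ✗ fails (¬y1)
1 of the 16 rows is a model.

1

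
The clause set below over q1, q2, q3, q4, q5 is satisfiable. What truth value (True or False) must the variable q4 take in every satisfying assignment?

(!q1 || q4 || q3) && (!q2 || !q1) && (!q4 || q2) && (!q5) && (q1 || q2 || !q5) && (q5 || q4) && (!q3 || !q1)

Suppose q4 = false.
(!q5) alone gives q5 = false.
But (q5) is also a unit clause — contradiction.
So every satisfying assignment has q4 = True.

True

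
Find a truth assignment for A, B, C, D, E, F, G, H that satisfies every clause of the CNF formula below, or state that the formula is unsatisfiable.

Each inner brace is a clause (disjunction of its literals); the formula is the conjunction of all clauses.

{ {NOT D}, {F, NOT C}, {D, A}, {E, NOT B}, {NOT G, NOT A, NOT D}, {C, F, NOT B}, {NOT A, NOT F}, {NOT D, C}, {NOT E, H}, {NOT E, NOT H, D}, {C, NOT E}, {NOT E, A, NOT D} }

Unit clause (NOT D) forces D = false.
Unit clause (A) forces A = true.
Unit clause (NOT F) forces F = false.
Unit clause (NOT C) forces C = false.
Unit clause (NOT B) forces B = false.
Unit clause (NOT E) forces E = false.
No clause remains; G, H are free.

A ↦ true,  B ↦ false,  C ↦ false,  D ↦ false,  E ↦ false,  F ↦ false,  G ↦ false,  H ↦ false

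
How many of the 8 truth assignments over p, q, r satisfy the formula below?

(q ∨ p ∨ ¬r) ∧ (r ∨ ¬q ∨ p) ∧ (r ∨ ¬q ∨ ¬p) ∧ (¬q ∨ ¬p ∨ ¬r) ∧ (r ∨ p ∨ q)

There are 2^3 = 8 truth assignments over (p, q, r).
Check each against the 5 clauses (columns in the order p, q, r):
  F F F  ✗ fails (r ∨ p ∨ q)
  F F T  ✗ fails (q ∨ p ∨ ¬r)
  F T F  ✗ fails (r ∨ ¬q ∨ p)
  F T T  ✓ satisfies all
  T F F  ✓ satisfies all
  T F T  ✓ satisfies all
  T T F  ✗ fails (r ∨ ¬q ∨ ¬p)
  T T T  ✗ fails (¬q ∨ ¬p ∨ ¬r)
3 of the 8 rows are models.

3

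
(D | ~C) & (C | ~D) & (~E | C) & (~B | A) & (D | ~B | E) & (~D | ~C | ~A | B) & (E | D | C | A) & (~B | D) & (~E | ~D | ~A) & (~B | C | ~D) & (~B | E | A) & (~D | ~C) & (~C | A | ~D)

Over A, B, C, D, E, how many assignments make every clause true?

1

There are 2^5 = 32 truth assignments over (A, B, C, D, E).
Split on A. With A = 1, the clauses containing A are satisfied and ~A drops from the rest; 1 of the 2^4 = 16 assignments to the other variables satisfy what remains.
With A = 0, by the same count on the reduced clause set, 0 assignments work.
(One model: A=T, B=F, C=F, D=F, E=F.)
Total: 1 + 0 = 1.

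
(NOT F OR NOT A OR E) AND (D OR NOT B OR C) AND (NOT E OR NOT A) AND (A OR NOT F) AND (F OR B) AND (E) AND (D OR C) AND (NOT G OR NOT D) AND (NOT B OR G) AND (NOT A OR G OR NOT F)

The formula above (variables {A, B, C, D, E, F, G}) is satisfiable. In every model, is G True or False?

Suppose G = false.
(E) alone gives E = true.
(NOT A) alone gives A = false.
(NOT F) alone gives F = false.
(B) alone gives B = true.
But (NOT B) is also a unit clause — contradiction.
So every satisfying assignment has G = True.

True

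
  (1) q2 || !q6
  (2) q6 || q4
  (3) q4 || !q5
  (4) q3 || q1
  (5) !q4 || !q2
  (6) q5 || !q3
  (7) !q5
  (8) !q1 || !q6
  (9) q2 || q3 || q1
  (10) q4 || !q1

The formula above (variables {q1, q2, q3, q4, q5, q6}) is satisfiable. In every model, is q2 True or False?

False

Suppose q2 = true.
Unit clause (!q4) forces q4 = false.
Unit clause (q6) forces q6 = true.
Unit clause (!q5) forces q5 = false.
Unit clause (!q3) forces q3 = false.
Unit clause (q1) forces q1 = true.
That conflicts with the unit clause (!q1).
So every satisfying assignment has q2 = False.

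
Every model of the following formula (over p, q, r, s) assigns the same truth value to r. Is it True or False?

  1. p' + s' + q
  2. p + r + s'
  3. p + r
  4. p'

True

Suppose r = 0.
(p) alone gives p = 1.
That conflicts with the unit clause (p').
So every satisfying assignment has r = True.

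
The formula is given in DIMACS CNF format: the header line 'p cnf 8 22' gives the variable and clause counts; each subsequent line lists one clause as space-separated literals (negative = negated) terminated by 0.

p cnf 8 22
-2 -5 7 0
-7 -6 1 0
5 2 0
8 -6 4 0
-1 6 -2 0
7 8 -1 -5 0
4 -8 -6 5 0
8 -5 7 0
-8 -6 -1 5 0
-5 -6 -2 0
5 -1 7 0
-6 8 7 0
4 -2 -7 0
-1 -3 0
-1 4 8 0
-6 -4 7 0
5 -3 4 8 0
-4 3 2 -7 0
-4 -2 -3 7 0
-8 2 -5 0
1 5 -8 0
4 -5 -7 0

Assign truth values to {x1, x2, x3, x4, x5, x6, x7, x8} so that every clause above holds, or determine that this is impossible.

Case x5 = False:
Unit clause (x2) forces x2 = True.
Case x1 = False:
Unit clause (¬x8) forces x8 = False.
Case x7 = True:
Unit clause (¬x6) forces x6 = False.
Unit clause (x4) forces x4 = True.
No clause remains; x3 is free.

x1=False, x2=True, x3=True, x4=True, x5=False, x6=False, x7=True, x8=False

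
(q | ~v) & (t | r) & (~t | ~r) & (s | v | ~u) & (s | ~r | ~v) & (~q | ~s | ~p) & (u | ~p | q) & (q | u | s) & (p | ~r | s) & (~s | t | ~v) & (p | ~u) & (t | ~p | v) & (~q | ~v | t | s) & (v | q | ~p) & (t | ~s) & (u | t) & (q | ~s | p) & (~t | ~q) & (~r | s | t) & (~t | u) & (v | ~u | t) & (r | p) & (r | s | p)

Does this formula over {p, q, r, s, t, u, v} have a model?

Unsatisfiable

Try q = 1.
(~t) alone gives t = 0.
(r) alone gives r = 1.
(~s) alone gives s = 0.
But (s) is also a unit clause — contradiction.
That branch fails; take q = 0 instead.
(~v) alone gives v = 0.
(~p) alone gives p = 0.
(~u) alone gives u = 0.
(s) alone gives s = 1.
But (~s) is also a unit clause — contradiction.
Either choice for q ends in contradiction.
No assignment satisfies every clause.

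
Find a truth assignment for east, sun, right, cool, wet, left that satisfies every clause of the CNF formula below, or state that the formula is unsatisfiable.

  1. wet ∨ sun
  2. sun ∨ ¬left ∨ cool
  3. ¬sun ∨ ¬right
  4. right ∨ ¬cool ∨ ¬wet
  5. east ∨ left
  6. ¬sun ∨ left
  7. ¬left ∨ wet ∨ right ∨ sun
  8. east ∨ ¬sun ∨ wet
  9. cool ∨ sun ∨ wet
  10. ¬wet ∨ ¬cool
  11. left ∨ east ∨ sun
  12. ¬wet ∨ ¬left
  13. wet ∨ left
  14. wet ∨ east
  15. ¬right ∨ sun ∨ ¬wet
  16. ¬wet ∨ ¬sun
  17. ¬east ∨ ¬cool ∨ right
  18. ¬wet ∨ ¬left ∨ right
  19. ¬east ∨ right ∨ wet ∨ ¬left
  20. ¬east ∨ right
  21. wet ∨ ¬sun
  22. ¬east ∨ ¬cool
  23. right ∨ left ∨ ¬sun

UNSATISFIABLE

Branch on wet: set wet = True.
From the singleton clause (¬cool), cool = False.
From the singleton clause (¬left), left = False.
From the singleton clause (east), east = True.
From the singleton clause (¬sun), sun = False.
From the singleton clause (¬right), right = False.
Now (right) is unsatisfied and unit — conflict.
Backtrack on wet: now try wet = False.
From the singleton clause (sun), sun = True.
Now (¬sun) is unsatisfied and unit — conflict.
Either choice for wet ends in contradiction.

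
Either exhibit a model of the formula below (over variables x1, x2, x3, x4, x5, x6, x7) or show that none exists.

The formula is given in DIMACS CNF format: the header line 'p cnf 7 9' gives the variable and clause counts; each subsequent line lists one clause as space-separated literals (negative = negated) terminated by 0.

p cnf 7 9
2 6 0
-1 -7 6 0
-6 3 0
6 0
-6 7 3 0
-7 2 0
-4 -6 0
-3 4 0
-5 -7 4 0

UNSATISFIABLE

From the singleton clause (x6), x6 = True.
From the singleton clause (x3), x3 = True.
From the singleton clause (¬x4), x4 = False.
That conflicts with the unit clause (x4).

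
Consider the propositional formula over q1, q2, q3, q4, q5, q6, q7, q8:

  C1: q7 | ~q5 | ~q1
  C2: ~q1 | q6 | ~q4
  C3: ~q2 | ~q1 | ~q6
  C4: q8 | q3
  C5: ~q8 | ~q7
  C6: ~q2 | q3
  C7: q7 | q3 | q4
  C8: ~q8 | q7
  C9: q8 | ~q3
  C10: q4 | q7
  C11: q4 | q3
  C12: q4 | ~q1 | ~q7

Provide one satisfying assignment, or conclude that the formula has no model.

UNSATISFIABLE

Branch on q8: set q8 = 1.
Unit clause (~q7) forces q7 = 0.
But (q7) is also a unit clause — contradiction.
Undo q8 and try q8 = 0.
Unit clause (q3) forces q3 = 1.
But (~q3) is also a unit clause — contradiction.
Both values of q8 lead to a conflict.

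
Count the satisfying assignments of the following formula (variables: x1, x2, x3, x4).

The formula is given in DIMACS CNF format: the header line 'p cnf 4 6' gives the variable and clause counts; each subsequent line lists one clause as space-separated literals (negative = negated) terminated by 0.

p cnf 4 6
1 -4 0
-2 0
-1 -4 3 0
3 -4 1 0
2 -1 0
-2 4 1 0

There are 2^4 = 16 truth assignments over (x1, x2, x3, x4).
Split on x2. With x2 = True, the clauses containing x2 are satisfied and ¬x2 drops from the rest; 0 of the 2^3 = 8 assignments to the other variables satisfy what remains.
With x2 = False, by the same count on the reduced clause set, 2 assignments work.
Total: 0 + 2 = 2.

2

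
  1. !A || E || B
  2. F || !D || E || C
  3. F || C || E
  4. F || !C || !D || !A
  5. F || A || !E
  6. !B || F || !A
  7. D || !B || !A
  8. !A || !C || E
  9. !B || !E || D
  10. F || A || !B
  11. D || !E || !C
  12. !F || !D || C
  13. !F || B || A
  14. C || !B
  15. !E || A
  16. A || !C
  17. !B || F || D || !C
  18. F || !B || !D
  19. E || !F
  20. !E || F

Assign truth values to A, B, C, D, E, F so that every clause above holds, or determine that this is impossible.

A: true, B: false, C: false, D: false, E: true, F: true

Try C = false.
(!B) alone gives B = false.
Try A = true.
(E) alone gives E = true.
(F) alone gives F = true.
(!D) alone gives D = false.
Every clause now holds.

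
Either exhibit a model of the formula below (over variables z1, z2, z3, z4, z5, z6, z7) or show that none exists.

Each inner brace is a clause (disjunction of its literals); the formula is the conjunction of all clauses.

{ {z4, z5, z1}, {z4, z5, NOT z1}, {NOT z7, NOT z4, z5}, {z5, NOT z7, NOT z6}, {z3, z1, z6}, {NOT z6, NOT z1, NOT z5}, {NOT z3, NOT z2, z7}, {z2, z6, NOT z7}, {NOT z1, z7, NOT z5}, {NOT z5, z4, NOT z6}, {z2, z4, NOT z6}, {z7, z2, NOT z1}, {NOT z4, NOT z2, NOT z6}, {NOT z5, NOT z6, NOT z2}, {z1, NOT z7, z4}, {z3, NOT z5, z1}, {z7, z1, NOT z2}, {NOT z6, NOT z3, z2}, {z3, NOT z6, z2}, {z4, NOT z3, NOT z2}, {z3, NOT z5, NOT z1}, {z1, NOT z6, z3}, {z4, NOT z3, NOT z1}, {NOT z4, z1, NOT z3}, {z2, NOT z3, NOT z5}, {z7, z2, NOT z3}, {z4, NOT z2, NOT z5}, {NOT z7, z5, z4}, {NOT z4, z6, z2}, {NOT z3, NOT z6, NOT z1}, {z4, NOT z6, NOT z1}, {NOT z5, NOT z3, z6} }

z1 ↦ true; z2 ↦ true; z3 ↦ false; z4 ↦ true; z5 ↦ false; z6 ↦ false; z7 ↦ false

Try z4 = true.
Try z7 = false.
Try z3 = false.
Try z1 = true.
The clause (NOT z5) is unit, so z5 = false.
The clause (z2) is unit, so z2 = true.
The clause (NOT z6) is unit, so z6 = false.
Every clause now holds.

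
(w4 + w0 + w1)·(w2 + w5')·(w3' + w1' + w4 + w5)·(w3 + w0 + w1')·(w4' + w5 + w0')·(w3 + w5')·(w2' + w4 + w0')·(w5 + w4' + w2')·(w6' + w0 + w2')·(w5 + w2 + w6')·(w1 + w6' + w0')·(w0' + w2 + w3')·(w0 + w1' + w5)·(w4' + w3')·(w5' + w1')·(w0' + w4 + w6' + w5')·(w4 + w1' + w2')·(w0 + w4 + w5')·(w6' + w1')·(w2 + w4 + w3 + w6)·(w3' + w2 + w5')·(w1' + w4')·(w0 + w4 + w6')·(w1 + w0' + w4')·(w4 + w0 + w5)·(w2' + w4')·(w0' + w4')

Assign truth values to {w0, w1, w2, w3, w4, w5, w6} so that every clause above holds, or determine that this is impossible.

w0: 0, w1: 0, w2: 0, w3: 0, w4: 1, w5: 0, w6: 0

Try w2 = 0.
(w5') alone gives w5 = 0.
(w6') alone gives w6 = 0.
Try w4 = 1.
(w0') alone gives w0 = 0.
(w1') alone gives w1 = 0.
(w3') alone gives w3 = 0.
This assignment satisfies each clause.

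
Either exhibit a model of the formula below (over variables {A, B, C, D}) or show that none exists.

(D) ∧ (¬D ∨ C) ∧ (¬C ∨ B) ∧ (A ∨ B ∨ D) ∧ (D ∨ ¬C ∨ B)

(D) alone gives D = True.
(C) alone gives C = True.
(B) alone gives B = True.
All clauses hold; A can take either value.

A: True,  B: True,  C: True,  D: True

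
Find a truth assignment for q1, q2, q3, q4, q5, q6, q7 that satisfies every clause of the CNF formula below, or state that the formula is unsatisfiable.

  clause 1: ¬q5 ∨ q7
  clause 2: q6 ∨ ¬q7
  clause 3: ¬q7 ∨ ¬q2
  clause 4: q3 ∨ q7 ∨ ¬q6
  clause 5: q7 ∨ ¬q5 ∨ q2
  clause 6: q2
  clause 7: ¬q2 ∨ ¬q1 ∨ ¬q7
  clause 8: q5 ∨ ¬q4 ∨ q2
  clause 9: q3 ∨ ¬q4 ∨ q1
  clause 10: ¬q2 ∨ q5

UNSATISFIABLE

From the singleton clause (q2), q2 = True.
From the singleton clause (¬q7), q7 = False.
From the singleton clause (¬q5), q5 = False.
Now (q5) is unsatisfied and unit — conflict.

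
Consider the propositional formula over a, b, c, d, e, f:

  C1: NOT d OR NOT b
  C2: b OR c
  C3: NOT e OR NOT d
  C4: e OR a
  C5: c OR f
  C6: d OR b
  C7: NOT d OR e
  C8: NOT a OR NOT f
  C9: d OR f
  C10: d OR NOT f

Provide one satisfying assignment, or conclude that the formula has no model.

Branch on d: set d = false.
Unit clause (b) forces b = true.
Unit clause (f) forces f = true.
But (NOT f) is also a unit clause — contradiction.
Undo d and try d = true.
Unit clause (NOT b) forces b = false.
Unit clause (c) forces c = true.
Unit clause (NOT e) forces e = false.
But (e) is also a unit clause — contradiction.
Either choice for d ends in contradiction.

UNSATISFIABLE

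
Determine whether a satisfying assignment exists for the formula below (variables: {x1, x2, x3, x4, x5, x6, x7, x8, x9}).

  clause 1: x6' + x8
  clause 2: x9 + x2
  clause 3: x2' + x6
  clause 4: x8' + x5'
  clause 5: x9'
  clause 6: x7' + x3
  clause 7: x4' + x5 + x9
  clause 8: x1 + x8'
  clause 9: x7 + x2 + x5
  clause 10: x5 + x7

Yes, satisfiable

(x9') alone gives x9 = 0.
(x2) alone gives x2 = 1.
(x6) alone gives x6 = 1.
(x8) alone gives x8 = 1.
(x5') alone gives x5 = 0.
(x4') alone gives x4 = 0.
(x1) alone gives x1 = 1.
(x7) alone gives x7 = 1.
(x3) alone gives x3 = 1.
This assignment satisfies each clause.
A satisfying assignment: x1 ↦ 1, x2 ↦ 1, x3 ↦ 1, x4 ↦ 0, x5 ↦ 0, x6 ↦ 1, x7 ↦ 1, x8 ↦ 1, x9 ↦ 0.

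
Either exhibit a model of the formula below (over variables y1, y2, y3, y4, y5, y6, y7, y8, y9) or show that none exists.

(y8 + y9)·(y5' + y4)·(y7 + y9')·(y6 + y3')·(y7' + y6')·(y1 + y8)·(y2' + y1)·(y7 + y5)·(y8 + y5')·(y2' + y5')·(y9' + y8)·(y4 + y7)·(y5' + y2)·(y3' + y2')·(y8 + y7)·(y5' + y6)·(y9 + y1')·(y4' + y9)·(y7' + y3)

Try y8 = 1.
Try y5 = 0.
The clause (y7) is unit, so y7 = 1.
The clause (y6') is unit, so y6 = 0.
The clause (y3') is unit, so y3 = 0.
That conflicts with the unit clause (y3).
Undo y5 and try y5 = 1.
The clause (y4) is unit, so y4 = 1.
The clause (y2') is unit, so y2 = 0.
That conflicts with the unit clause (y2).
Both values of y5 lead to a conflict.
Undo y8 and try y8 = 0.
The clause (y9) is unit, so y9 = 1.
That conflicts with the unit clause (y9').
Both values of y8 lead to a conflict.

UNSATISFIABLE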